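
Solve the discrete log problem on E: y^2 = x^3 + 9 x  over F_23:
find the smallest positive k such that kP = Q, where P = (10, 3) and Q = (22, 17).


Enumerate multiples of P until we hit Q = (22, 17):
  1P = (10, 3)
  2P = (16, 10)
  3P = (22, 6)
  4P = (4, 10)
  5P = (11, 2)
  6P = (3, 13)
  7P = (5, 3)
  8P = (8, 20)
  9P = (14, 8)
  10P = (2, 7)
  11P = (17, 12)
  12P = (0, 0)
  13P = (17, 11)
  14P = (2, 16)
  15P = (14, 15)
  16P = (8, 3)
  17P = (5, 20)
  18P = (3, 10)
  19P = (11, 21)
  20P = (4, 13)
  21P = (22, 17)
Match found at i = 21.

k = 21


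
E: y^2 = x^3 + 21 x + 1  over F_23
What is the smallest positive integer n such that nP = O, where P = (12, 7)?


Compute successive multiples of P until we hit O:
  1P = (12, 7)
  2P = (5, 1)
  3P = (18, 1)
  4P = (17, 21)
  5P = (0, 22)
  6P = (14, 7)
  7P = (20, 16)
  8P = (7, 13)
  ... (continuing to 20P)
  20P = O

ord(P) = 20


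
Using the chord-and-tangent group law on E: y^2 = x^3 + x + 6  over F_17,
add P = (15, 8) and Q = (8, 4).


P != Q, so use the chord formula.
s = (y2 - y1) / (x2 - x1) = (13) / (10) mod 17 = 3
x3 = s^2 - x1 - x2 mod 17 = 3^2 - 15 - 8 = 3
y3 = s (x1 - x3) - y1 mod 17 = 3 * (15 - 3) - 8 = 11

P + Q = (3, 11)


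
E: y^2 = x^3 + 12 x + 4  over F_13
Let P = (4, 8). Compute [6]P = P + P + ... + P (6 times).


k = 6 = 110_2 (binary, LSB first: 011)
Double-and-add from P = (4, 8):
  bit 0 = 0: acc unchanged = O
  bit 1 = 1: acc = O + (2, 6) = (2, 6)
  bit 2 = 1: acc = (2, 6) + (0, 11) = (1, 11)

6P = (1, 11)


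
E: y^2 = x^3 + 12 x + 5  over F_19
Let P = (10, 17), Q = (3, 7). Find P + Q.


P != Q, so use the chord formula.
s = (y2 - y1) / (x2 - x1) = (9) / (12) mod 19 = 15
x3 = s^2 - x1 - x2 mod 19 = 15^2 - 10 - 3 = 3
y3 = s (x1 - x3) - y1 mod 19 = 15 * (10 - 3) - 17 = 12

P + Q = (3, 12)


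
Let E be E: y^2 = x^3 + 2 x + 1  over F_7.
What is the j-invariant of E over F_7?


Delta = -16(4 a^3 + 27 b^2) mod 7 = 1
-1728 * (4 a)^3 = -1728 * (4*2)^3 mod 7 = 1
j = 1 * 1^(-1) mod 7 = 1

j = 1 (mod 7)


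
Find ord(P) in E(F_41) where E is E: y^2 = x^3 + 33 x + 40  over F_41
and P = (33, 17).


Compute successive multiples of P until we hit O:
  1P = (33, 17)
  2P = (25, 7)
  3P = (23, 16)
  4P = (1, 19)
  5P = (3, 17)
  6P = (5, 24)
  7P = (21, 21)
  8P = (19, 33)
  ... (continuing to 54P)
  54P = O

ord(P) = 54


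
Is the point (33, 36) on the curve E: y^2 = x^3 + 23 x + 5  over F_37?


Check whether y^2 = x^3 + 23 x + 5 (mod 37) for (x, y) = (33, 36).
LHS: y^2 = 36^2 mod 37 = 1
RHS: x^3 + 23 x + 5 = 33^3 + 23*33 + 5 mod 37 = 34
LHS != RHS

No, not on the curve


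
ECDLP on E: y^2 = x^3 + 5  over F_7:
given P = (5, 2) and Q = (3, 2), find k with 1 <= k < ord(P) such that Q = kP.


Enumerate multiples of P until we hit Q = (3, 2):
  1P = (5, 2)
  2P = (6, 2)
  3P = (3, 5)
  4P = (3, 2)
Match found at i = 4.

k = 4


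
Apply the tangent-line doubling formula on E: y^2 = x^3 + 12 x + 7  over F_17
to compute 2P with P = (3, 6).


Doubling: s = (3 x1^2 + a) / (2 y1)
s = (3*3^2 + 12) / (2*6) mod 17 = 16
x3 = s^2 - 2 x1 mod 17 = 16^2 - 2*3 = 12
y3 = s (x1 - x3) - y1 mod 17 = 16 * (3 - 12) - 6 = 3

2P = (12, 3)


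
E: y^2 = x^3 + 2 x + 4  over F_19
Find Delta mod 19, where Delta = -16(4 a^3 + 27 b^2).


4 a^3 + 27 b^2 = 4*2^3 + 27*4^2 = 32 + 432 = 464
Delta = -16 * (464) = -7424
Delta mod 19 = 5

Delta = 5 (mod 19)


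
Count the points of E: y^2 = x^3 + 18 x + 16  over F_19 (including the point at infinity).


For each x in F_19, count y with y^2 = x^3 + 18 x + 16 mod 19:
  x = 0: RHS = 16, y in [4, 15]  -> 2 point(s)
  x = 1: RHS = 16, y in [4, 15]  -> 2 point(s)
  x = 4: RHS = 0, y in [0]  -> 1 point(s)
  x = 6: RHS = 17, y in [6, 13]  -> 2 point(s)
  x = 8: RHS = 7, y in [8, 11]  -> 2 point(s)
  x = 11: RHS = 6, y in [5, 14]  -> 2 point(s)
  x = 16: RHS = 11, y in [7, 12]  -> 2 point(s)
  x = 18: RHS = 16, y in [4, 15]  -> 2 point(s)
Affine points: 15. Add the point at infinity: total = 16.

#E(F_19) = 16


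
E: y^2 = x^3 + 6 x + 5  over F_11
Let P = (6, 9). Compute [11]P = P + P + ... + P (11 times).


k = 11 = 1011_2 (binary, LSB first: 1101)
Double-and-add from P = (6, 9):
  bit 0 = 1: acc = O + (6, 9) = (6, 9)
  bit 1 = 1: acc = (6, 9) + (0, 7) = (10, 8)
  bit 2 = 0: acc unchanged = (10, 8)
  bit 3 = 1: acc = (10, 8) + (8, 9) = (7, 7)

11P = (7, 7)


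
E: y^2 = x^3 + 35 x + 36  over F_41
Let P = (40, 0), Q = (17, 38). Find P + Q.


P != Q, so use the chord formula.
s = (y2 - y1) / (x2 - x1) = (38) / (18) mod 41 = 34
x3 = s^2 - x1 - x2 mod 41 = 34^2 - 40 - 17 = 33
y3 = s (x1 - x3) - y1 mod 41 = 34 * (40 - 33) - 0 = 33

P + Q = (33, 33)


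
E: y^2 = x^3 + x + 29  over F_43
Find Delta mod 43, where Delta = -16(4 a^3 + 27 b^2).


4 a^3 + 27 b^2 = 4*1^3 + 27*29^2 = 4 + 22707 = 22711
Delta = -16 * (22711) = -363376
Delta mod 43 = 17

Delta = 17 (mod 43)


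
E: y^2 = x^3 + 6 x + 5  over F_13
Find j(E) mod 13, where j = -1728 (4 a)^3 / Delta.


Delta = -16(4 a^3 + 27 b^2) mod 13 = 11
-1728 * (4 a)^3 = -1728 * (4*6)^3 mod 13 = 5
j = 5 * 11^(-1) mod 13 = 4

j = 4 (mod 13)


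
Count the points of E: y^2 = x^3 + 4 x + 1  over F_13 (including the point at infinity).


For each x in F_13, count y with y^2 = x^3 + 4 x + 1 mod 13:
  x = 0: RHS = 1, y in [1, 12]  -> 2 point(s)
  x = 2: RHS = 4, y in [2, 11]  -> 2 point(s)
  x = 3: RHS = 1, y in [1, 12]  -> 2 point(s)
  x = 4: RHS = 3, y in [4, 9]  -> 2 point(s)
  x = 5: RHS = 3, y in [4, 9]  -> 2 point(s)
  x = 8: RHS = 12, y in [5, 8]  -> 2 point(s)
  x = 9: RHS = 12, y in [5, 8]  -> 2 point(s)
  x = 10: RHS = 1, y in [1, 12]  -> 2 point(s)
  x = 12: RHS = 9, y in [3, 10]  -> 2 point(s)
Affine points: 18. Add the point at infinity: total = 19.

#E(F_13) = 19


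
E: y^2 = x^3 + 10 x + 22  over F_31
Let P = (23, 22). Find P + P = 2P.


Doubling: s = (3 x1^2 + a) / (2 y1)
s = (3*23^2 + 10) / (2*22) mod 31 = 6
x3 = s^2 - 2 x1 mod 31 = 6^2 - 2*23 = 21
y3 = s (x1 - x3) - y1 mod 31 = 6 * (23 - 21) - 22 = 21

2P = (21, 21)


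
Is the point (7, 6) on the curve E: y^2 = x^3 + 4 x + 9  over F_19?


Check whether y^2 = x^3 + 4 x + 9 (mod 19) for (x, y) = (7, 6).
LHS: y^2 = 6^2 mod 19 = 17
RHS: x^3 + 4 x + 9 = 7^3 + 4*7 + 9 mod 19 = 0
LHS != RHS

No, not on the curve


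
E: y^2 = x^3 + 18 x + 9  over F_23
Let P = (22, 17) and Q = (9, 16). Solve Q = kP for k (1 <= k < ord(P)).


Enumerate multiples of P until we hit Q = (9, 16):
  1P = (22, 17)
  2P = (18, 22)
  3P = (9, 7)
  4P = (16, 0)
  5P = (9, 16)
Match found at i = 5.

k = 5


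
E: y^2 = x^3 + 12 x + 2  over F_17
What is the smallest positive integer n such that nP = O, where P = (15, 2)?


Compute successive multiples of P until we hit O:
  1P = (15, 2)
  2P = (6, 1)
  3P = (0, 11)
  4P = (1, 10)
  5P = (10, 0)
  6P = (1, 7)
  7P = (0, 6)
  8P = (6, 16)
  ... (continuing to 10P)
  10P = O

ord(P) = 10


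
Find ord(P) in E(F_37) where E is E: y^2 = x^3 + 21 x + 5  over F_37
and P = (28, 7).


Compute successive multiples of P until we hit O:
  1P = (28, 7)
  2P = (27, 33)
  3P = (29, 19)
  4P = (13, 25)
  5P = (30, 25)
  6P = (23, 1)
  7P = (20, 10)
  8P = (14, 34)
  ... (continuing to 37P)
  37P = O

ord(P) = 37


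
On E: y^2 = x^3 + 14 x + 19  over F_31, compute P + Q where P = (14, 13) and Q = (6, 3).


P != Q, so use the chord formula.
s = (y2 - y1) / (x2 - x1) = (21) / (23) mod 31 = 9
x3 = s^2 - x1 - x2 mod 31 = 9^2 - 14 - 6 = 30
y3 = s (x1 - x3) - y1 mod 31 = 9 * (14 - 30) - 13 = 29

P + Q = (30, 29)


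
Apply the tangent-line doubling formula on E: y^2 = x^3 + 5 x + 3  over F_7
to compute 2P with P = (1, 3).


Doubling: s = (3 x1^2 + a) / (2 y1)
s = (3*1^2 + 5) / (2*3) mod 7 = 6
x3 = s^2 - 2 x1 mod 7 = 6^2 - 2*1 = 6
y3 = s (x1 - x3) - y1 mod 7 = 6 * (1 - 6) - 3 = 2

2P = (6, 2)


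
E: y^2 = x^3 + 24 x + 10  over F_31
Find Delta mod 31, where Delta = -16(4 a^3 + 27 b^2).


4 a^3 + 27 b^2 = 4*24^3 + 27*10^2 = 55296 + 2700 = 57996
Delta = -16 * (57996) = -927936
Delta mod 31 = 18

Delta = 18 (mod 31)


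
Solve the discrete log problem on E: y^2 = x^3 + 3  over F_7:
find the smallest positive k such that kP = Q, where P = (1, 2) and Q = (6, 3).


Enumerate multiples of P until we hit Q = (6, 3):
  1P = (1, 2)
  2P = (6, 3)
Match found at i = 2.

k = 2


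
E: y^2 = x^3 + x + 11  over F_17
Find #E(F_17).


For each x in F_17, count y with y^2 = x^3 + 1 x + 11 mod 17:
  x = 1: RHS = 13, y in [8, 9]  -> 2 point(s)
  x = 2: RHS = 4, y in [2, 15]  -> 2 point(s)
  x = 7: RHS = 4, y in [2, 15]  -> 2 point(s)
  x = 8: RHS = 4, y in [2, 15]  -> 2 point(s)
  x = 9: RHS = 1, y in [1, 16]  -> 2 point(s)
  x = 10: RHS = 1, y in [1, 16]  -> 2 point(s)
  x = 12: RHS = 0, y in [0]  -> 1 point(s)
  x = 14: RHS = 15, y in [7, 10]  -> 2 point(s)
  x = 15: RHS = 1, y in [1, 16]  -> 2 point(s)
  x = 16: RHS = 9, y in [3, 14]  -> 2 point(s)
Affine points: 19. Add the point at infinity: total = 20.

#E(F_17) = 20


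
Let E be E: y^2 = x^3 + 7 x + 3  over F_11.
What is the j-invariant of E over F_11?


Delta = -16(4 a^3 + 27 b^2) mod 11 = 10
-1728 * (4 a)^3 = -1728 * (4*7)^3 mod 11 = 4
j = 4 * 10^(-1) mod 11 = 7

j = 7 (mod 11)


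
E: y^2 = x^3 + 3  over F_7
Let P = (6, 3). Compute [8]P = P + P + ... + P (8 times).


k = 8 = 1000_2 (binary, LSB first: 0001)
Double-and-add from P = (6, 3):
  bit 0 = 0: acc unchanged = O
  bit 1 = 0: acc unchanged = O
  bit 2 = 0: acc unchanged = O
  bit 3 = 1: acc = O + (2, 2) = (2, 2)

8P = (2, 2)


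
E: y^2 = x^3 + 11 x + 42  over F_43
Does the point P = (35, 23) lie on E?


Check whether y^2 = x^3 + 11 x + 42 (mod 43) for (x, y) = (35, 23).
LHS: y^2 = 23^2 mod 43 = 13
RHS: x^3 + 11 x + 42 = 35^3 + 11*35 + 42 mod 43 = 1
LHS != RHS

No, not on the curve


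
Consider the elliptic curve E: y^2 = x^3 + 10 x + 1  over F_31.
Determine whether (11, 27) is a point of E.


Check whether y^2 = x^3 + 10 x + 1 (mod 31) for (x, y) = (11, 27).
LHS: y^2 = 27^2 mod 31 = 16
RHS: x^3 + 10 x + 1 = 11^3 + 10*11 + 1 mod 31 = 16
LHS = RHS

Yes, on the curve


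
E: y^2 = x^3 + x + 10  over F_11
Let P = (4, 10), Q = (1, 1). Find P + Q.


P != Q, so use the chord formula.
s = (y2 - y1) / (x2 - x1) = (2) / (8) mod 11 = 3
x3 = s^2 - x1 - x2 mod 11 = 3^2 - 4 - 1 = 4
y3 = s (x1 - x3) - y1 mod 11 = 3 * (4 - 4) - 10 = 1

P + Q = (4, 1)


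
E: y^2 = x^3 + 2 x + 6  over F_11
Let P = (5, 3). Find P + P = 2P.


Doubling: s = (3 x1^2 + a) / (2 y1)
s = (3*5^2 + 2) / (2*3) mod 11 = 0
x3 = s^2 - 2 x1 mod 11 = 0^2 - 2*5 = 1
y3 = s (x1 - x3) - y1 mod 11 = 0 * (5 - 1) - 3 = 8

2P = (1, 8)


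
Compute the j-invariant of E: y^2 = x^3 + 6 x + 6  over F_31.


Delta = -16(4 a^3 + 27 b^2) mod 31 = 12
-1728 * (4 a)^3 = -1728 * (4*6)^3 mod 31 = 15
j = 15 * 12^(-1) mod 31 = 9

j = 9 (mod 31)


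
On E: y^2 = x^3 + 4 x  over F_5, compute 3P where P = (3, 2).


k = 3 = 11_2 (binary, LSB first: 11)
Double-and-add from P = (3, 2):
  bit 0 = 1: acc = O + (3, 2) = (3, 2)
  bit 1 = 1: acc = (3, 2) + (0, 0) = (3, 3)

3P = (3, 3)


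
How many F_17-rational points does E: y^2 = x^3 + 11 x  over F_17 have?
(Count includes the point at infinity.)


For each x in F_17, count y with y^2 = x^3 + 11 x + 0 mod 17:
  x = 0: RHS = 0, y in [0]  -> 1 point(s)
  x = 2: RHS = 13, y in [8, 9]  -> 2 point(s)
  x = 3: RHS = 9, y in [3, 14]  -> 2 point(s)
  x = 14: RHS = 8, y in [5, 12]  -> 2 point(s)
  x = 15: RHS = 4, y in [2, 15]  -> 2 point(s)
Affine points: 9. Add the point at infinity: total = 10.

#E(F_17) = 10


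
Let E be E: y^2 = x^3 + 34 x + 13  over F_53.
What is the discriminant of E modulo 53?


4 a^3 + 27 b^2 = 4*34^3 + 27*13^2 = 157216 + 4563 = 161779
Delta = -16 * (161779) = -2588464
Delta mod 53 = 3

Delta = 3 (mod 53)


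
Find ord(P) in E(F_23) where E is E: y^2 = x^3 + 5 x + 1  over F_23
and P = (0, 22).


Compute successive multiples of P until we hit O:
  1P = (0, 22)
  2P = (12, 8)
  3P = (13, 20)
  4P = (22, 15)
  5P = (4, 19)
  6P = (21, 11)
  7P = (15, 22)
  8P = (8, 1)
  ... (continuing to 31P)
  31P = O

ord(P) = 31


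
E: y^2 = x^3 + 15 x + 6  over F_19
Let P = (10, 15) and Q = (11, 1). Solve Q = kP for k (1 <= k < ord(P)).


Enumerate multiples of P until we hit Q = (11, 1):
  1P = (10, 15)
  2P = (0, 14)
  3P = (13, 17)
  4P = (7, 6)
  5P = (11, 1)
Match found at i = 5.

k = 5


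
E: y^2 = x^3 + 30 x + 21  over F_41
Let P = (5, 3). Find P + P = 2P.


Doubling: s = (3 x1^2 + a) / (2 y1)
s = (3*5^2 + 30) / (2*3) mod 41 = 38
x3 = s^2 - 2 x1 mod 41 = 38^2 - 2*5 = 40
y3 = s (x1 - x3) - y1 mod 41 = 38 * (5 - 40) - 3 = 20

2P = (40, 20)


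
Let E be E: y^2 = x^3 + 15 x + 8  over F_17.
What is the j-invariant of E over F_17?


Delta = -16(4 a^3 + 27 b^2) mod 17 = 13
-1728 * (4 a)^3 = -1728 * (4*15)^3 mod 17 = 5
j = 5 * 13^(-1) mod 17 = 3

j = 3 (mod 17)


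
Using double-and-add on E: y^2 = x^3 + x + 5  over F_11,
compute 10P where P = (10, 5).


k = 10 = 1010_2 (binary, LSB first: 0101)
Double-and-add from P = (10, 5):
  bit 0 = 0: acc unchanged = O
  bit 1 = 1: acc = O + (7, 5) = (7, 5)
  bit 2 = 0: acc unchanged = (7, 5)
  bit 3 = 1: acc = (7, 5) + (5, 5) = (10, 6)

10P = (10, 6)


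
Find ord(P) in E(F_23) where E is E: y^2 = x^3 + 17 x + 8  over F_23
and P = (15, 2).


Compute successive multiples of P until we hit O:
  1P = (15, 2)
  2P = (22, 6)
  3P = (22, 17)
  4P = (15, 21)
  5P = O

ord(P) = 5


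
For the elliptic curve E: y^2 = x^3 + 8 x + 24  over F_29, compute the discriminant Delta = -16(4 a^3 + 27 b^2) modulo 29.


4 a^3 + 27 b^2 = 4*8^3 + 27*24^2 = 2048 + 15552 = 17600
Delta = -16 * (17600) = -281600
Delta mod 29 = 19

Delta = 19 (mod 29)


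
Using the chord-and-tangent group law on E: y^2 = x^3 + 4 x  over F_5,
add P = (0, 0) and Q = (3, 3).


P != Q, so use the chord formula.
s = (y2 - y1) / (x2 - x1) = (3) / (3) mod 5 = 1
x3 = s^2 - x1 - x2 mod 5 = 1^2 - 0 - 3 = 3
y3 = s (x1 - x3) - y1 mod 5 = 1 * (0 - 3) - 0 = 2

P + Q = (3, 2)


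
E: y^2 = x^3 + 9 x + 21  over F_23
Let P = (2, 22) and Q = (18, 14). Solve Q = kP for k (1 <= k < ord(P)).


Enumerate multiples of P until we hit Q = (18, 14):
  1P = (2, 22)
  2P = (20, 6)
  3P = (14, 4)
  4P = (15, 9)
  5P = (7, 6)
  6P = (4, 12)
  7P = (19, 17)
  8P = (11, 5)
  9P = (13, 9)
  10P = (17, 2)
  11P = (16, 12)
  12P = (21, 8)
  13P = (18, 14)
Match found at i = 13.

k = 13


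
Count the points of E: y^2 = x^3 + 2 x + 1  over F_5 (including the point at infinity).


For each x in F_5, count y with y^2 = x^3 + 2 x + 1 mod 5:
  x = 0: RHS = 1, y in [1, 4]  -> 2 point(s)
  x = 1: RHS = 4, y in [2, 3]  -> 2 point(s)
  x = 3: RHS = 4, y in [2, 3]  -> 2 point(s)
Affine points: 6. Add the point at infinity: total = 7.

#E(F_5) = 7


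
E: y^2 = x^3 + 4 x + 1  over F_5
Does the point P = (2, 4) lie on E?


Check whether y^2 = x^3 + 4 x + 1 (mod 5) for (x, y) = (2, 4).
LHS: y^2 = 4^2 mod 5 = 1
RHS: x^3 + 4 x + 1 = 2^3 + 4*2 + 1 mod 5 = 2
LHS != RHS

No, not on the curve


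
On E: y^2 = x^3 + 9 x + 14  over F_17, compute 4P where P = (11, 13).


k = 4 = 100_2 (binary, LSB first: 001)
Double-and-add from P = (11, 13):
  bit 0 = 0: acc unchanged = O
  bit 1 = 0: acc unchanged = O
  bit 2 = 1: acc = O + (11, 13) = (11, 13)

4P = (11, 13)


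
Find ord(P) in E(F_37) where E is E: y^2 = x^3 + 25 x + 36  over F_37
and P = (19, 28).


Compute successive multiples of P until we hit O:
  1P = (19, 28)
  2P = (15, 30)
  3P = (31, 15)
  4P = (28, 28)
  5P = (27, 9)
  6P = (3, 8)
  7P = (5, 8)
  8P = (9, 18)
  ... (continuing to 41P)
  41P = O

ord(P) = 41


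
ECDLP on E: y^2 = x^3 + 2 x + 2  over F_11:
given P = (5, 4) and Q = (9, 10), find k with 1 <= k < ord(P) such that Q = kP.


Enumerate multiples of P until we hit Q = (9, 10):
  1P = (5, 4)
  2P = (1, 7)
  3P = (9, 10)
Match found at i = 3.

k = 3


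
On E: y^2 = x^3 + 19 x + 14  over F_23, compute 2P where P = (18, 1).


Doubling: s = (3 x1^2 + a) / (2 y1)
s = (3*18^2 + 19) / (2*1) mod 23 = 1
x3 = s^2 - 2 x1 mod 23 = 1^2 - 2*18 = 11
y3 = s (x1 - x3) - y1 mod 23 = 1 * (18 - 11) - 1 = 6

2P = (11, 6)


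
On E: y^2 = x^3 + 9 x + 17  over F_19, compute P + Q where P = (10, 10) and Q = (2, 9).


P != Q, so use the chord formula.
s = (y2 - y1) / (x2 - x1) = (18) / (11) mod 19 = 12
x3 = s^2 - x1 - x2 mod 19 = 12^2 - 10 - 2 = 18
y3 = s (x1 - x3) - y1 mod 19 = 12 * (10 - 18) - 10 = 8

P + Q = (18, 8)


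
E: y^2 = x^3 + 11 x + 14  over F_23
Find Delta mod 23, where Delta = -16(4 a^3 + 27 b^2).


4 a^3 + 27 b^2 = 4*11^3 + 27*14^2 = 5324 + 5292 = 10616
Delta = -16 * (10616) = -169856
Delta mod 23 = 22

Delta = 22 (mod 23)


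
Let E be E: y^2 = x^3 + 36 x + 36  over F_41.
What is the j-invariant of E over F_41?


Delta = -16(4 a^3 + 27 b^2) mod 41 = 29
-1728 * (4 a)^3 = -1728 * (4*36)^3 mod 41 = 30
j = 30 * 29^(-1) mod 41 = 18

j = 18 (mod 41)


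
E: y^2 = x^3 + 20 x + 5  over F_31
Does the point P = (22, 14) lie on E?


Check whether y^2 = x^3 + 20 x + 5 (mod 31) for (x, y) = (22, 14).
LHS: y^2 = 14^2 mod 31 = 10
RHS: x^3 + 20 x + 5 = 22^3 + 20*22 + 5 mod 31 = 26
LHS != RHS

No, not on the curve


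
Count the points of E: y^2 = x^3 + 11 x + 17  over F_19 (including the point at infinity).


For each x in F_19, count y with y^2 = x^3 + 11 x + 17 mod 19:
  x = 0: RHS = 17, y in [6, 13]  -> 2 point(s)
  x = 2: RHS = 9, y in [3, 16]  -> 2 point(s)
  x = 3: RHS = 1, y in [1, 18]  -> 2 point(s)
  x = 4: RHS = 11, y in [7, 12]  -> 2 point(s)
  x = 5: RHS = 7, y in [8, 11]  -> 2 point(s)
  x = 7: RHS = 0, y in [0]  -> 1 point(s)
  x = 8: RHS = 9, y in [3, 16]  -> 2 point(s)
  x = 9: RHS = 9, y in [3, 16]  -> 2 point(s)
  x = 10: RHS = 6, y in [5, 14]  -> 2 point(s)
  x = 11: RHS = 6, y in [5, 14]  -> 2 point(s)
  x = 13: RHS = 1, y in [1, 18]  -> 2 point(s)
  x = 15: RHS = 4, y in [2, 17]  -> 2 point(s)
  x = 17: RHS = 6, y in [5, 14]  -> 2 point(s)
  x = 18: RHS = 5, y in [9, 10]  -> 2 point(s)
Affine points: 27. Add the point at infinity: total = 28.

#E(F_19) = 28


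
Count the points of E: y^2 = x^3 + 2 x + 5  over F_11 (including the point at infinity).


For each x in F_11, count y with y^2 = x^3 + 2 x + 5 mod 11:
  x = 0: RHS = 5, y in [4, 7]  -> 2 point(s)
  x = 3: RHS = 5, y in [4, 7]  -> 2 point(s)
  x = 4: RHS = 0, y in [0]  -> 1 point(s)
  x = 8: RHS = 5, y in [4, 7]  -> 2 point(s)
  x = 9: RHS = 4, y in [2, 9]  -> 2 point(s)
Affine points: 9. Add the point at infinity: total = 10.

#E(F_11) = 10


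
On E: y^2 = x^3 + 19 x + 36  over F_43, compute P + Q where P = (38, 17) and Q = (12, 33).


P != Q, so use the chord formula.
s = (y2 - y1) / (x2 - x1) = (16) / (17) mod 43 = 6
x3 = s^2 - x1 - x2 mod 43 = 6^2 - 38 - 12 = 29
y3 = s (x1 - x3) - y1 mod 43 = 6 * (38 - 29) - 17 = 37

P + Q = (29, 37)


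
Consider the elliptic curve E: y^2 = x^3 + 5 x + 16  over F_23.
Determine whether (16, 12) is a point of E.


Check whether y^2 = x^3 + 5 x + 16 (mod 23) for (x, y) = (16, 12).
LHS: y^2 = 12^2 mod 23 = 6
RHS: x^3 + 5 x + 16 = 16^3 + 5*16 + 16 mod 23 = 6
LHS = RHS

Yes, on the curve


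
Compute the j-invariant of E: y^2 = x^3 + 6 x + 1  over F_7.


Delta = -16(4 a^3 + 27 b^2) mod 7 = 3
-1728 * (4 a)^3 = -1728 * (4*6)^3 mod 7 = 6
j = 6 * 3^(-1) mod 7 = 2

j = 2 (mod 7)


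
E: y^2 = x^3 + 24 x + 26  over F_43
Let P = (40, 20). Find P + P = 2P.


Doubling: s = (3 x1^2 + a) / (2 y1)
s = (3*40^2 + 24) / (2*20) mod 43 = 26
x3 = s^2 - 2 x1 mod 43 = 26^2 - 2*40 = 37
y3 = s (x1 - x3) - y1 mod 43 = 26 * (40 - 37) - 20 = 15

2P = (37, 15)


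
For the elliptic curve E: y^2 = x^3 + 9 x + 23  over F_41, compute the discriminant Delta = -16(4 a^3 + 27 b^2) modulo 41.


4 a^3 + 27 b^2 = 4*9^3 + 27*23^2 = 2916 + 14283 = 17199
Delta = -16 * (17199) = -275184
Delta mod 41 = 8

Delta = 8 (mod 41)


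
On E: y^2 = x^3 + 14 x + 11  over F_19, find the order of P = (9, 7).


Compute successive multiples of P until we hit O:
  1P = (9, 7)
  2P = (5, 4)
  3P = (2, 3)
  4P = (6, 11)
  5P = (10, 7)
  6P = (0, 12)
  7P = (15, 9)
  8P = (12, 11)
  ... (continuing to 25P)
  25P = O

ord(P) = 25


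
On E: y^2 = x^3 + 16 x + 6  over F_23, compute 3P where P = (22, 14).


k = 3 = 11_2 (binary, LSB first: 11)
Double-and-add from P = (22, 14):
  bit 0 = 1: acc = O + (22, 14) = (22, 14)
  bit 1 = 1: acc = (22, 14) + (10, 4) = (0, 12)

3P = (0, 12)


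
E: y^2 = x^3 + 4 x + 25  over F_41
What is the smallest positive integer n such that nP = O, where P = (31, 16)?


Compute successive multiples of P until we hit O:
  1P = (31, 16)
  2P = (18, 5)
  3P = (8, 35)
  4P = (4, 33)
  5P = (24, 13)
  6P = (23, 5)
  7P = (19, 21)
  8P = (0, 36)
  ... (continuing to 40P)
  40P = O

ord(P) = 40


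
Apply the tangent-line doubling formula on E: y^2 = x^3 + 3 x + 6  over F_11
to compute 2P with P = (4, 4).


Doubling: s = (3 x1^2 + a) / (2 y1)
s = (3*4^2 + 3) / (2*4) mod 11 = 5
x3 = s^2 - 2 x1 mod 11 = 5^2 - 2*4 = 6
y3 = s (x1 - x3) - y1 mod 11 = 5 * (4 - 6) - 4 = 8

2P = (6, 8)


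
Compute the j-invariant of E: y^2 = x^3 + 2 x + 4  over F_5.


Delta = -16(4 a^3 + 27 b^2) mod 5 = 1
-1728 * (4 a)^3 = -1728 * (4*2)^3 mod 5 = 4
j = 4 * 1^(-1) mod 5 = 4

j = 4 (mod 5)


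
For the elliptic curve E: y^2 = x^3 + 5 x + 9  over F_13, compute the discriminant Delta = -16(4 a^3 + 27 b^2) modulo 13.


4 a^3 + 27 b^2 = 4*5^3 + 27*9^2 = 500 + 2187 = 2687
Delta = -16 * (2687) = -42992
Delta mod 13 = 12

Delta = 12 (mod 13)


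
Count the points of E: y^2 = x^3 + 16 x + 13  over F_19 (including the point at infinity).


For each x in F_19, count y with y^2 = x^3 + 16 x + 13 mod 19:
  x = 1: RHS = 11, y in [7, 12]  -> 2 point(s)
  x = 5: RHS = 9, y in [3, 16]  -> 2 point(s)
  x = 8: RHS = 7, y in [8, 11]  -> 2 point(s)
  x = 11: RHS = 0, y in [0]  -> 1 point(s)
  x = 13: RHS = 5, y in [9, 10]  -> 2 point(s)
  x = 14: RHS = 17, y in [6, 13]  -> 2 point(s)
  x = 17: RHS = 11, y in [7, 12]  -> 2 point(s)
Affine points: 13. Add the point at infinity: total = 14.

#E(F_19) = 14


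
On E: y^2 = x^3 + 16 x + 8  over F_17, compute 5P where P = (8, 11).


k = 5 = 101_2 (binary, LSB first: 101)
Double-and-add from P = (8, 11):
  bit 0 = 1: acc = O + (8, 11) = (8, 11)
  bit 1 = 0: acc unchanged = (8, 11)
  bit 2 = 1: acc = (8, 11) + (3, 7) = (8, 6)

5P = (8, 6)


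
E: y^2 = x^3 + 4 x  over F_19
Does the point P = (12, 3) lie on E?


Check whether y^2 = x^3 + 4 x + 0 (mod 19) for (x, y) = (12, 3).
LHS: y^2 = 3^2 mod 19 = 9
RHS: x^3 + 4 x + 0 = 12^3 + 4*12 + 0 mod 19 = 9
LHS = RHS

Yes, on the curve


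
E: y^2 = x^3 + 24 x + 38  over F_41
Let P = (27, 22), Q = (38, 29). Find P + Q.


P != Q, so use the chord formula.
s = (y2 - y1) / (x2 - x1) = (7) / (11) mod 41 = 23
x3 = s^2 - x1 - x2 mod 41 = 23^2 - 27 - 38 = 13
y3 = s (x1 - x3) - y1 mod 41 = 23 * (27 - 13) - 22 = 13

P + Q = (13, 13)


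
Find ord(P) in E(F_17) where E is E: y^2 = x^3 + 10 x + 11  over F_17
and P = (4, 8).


Compute successive multiples of P until we hit O:
  1P = (4, 8)
  2P = (7, 13)
  3P = (5, 13)
  4P = (16, 0)
  5P = (5, 4)
  6P = (7, 4)
  7P = (4, 9)
  8P = O

ord(P) = 8


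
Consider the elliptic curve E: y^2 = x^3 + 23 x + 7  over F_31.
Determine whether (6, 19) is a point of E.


Check whether y^2 = x^3 + 23 x + 7 (mod 31) for (x, y) = (6, 19).
LHS: y^2 = 19^2 mod 31 = 20
RHS: x^3 + 23 x + 7 = 6^3 + 23*6 + 7 mod 31 = 20
LHS = RHS

Yes, on the curve


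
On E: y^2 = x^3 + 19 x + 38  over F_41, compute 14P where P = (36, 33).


k = 14 = 1110_2 (binary, LSB first: 0111)
Double-and-add from P = (36, 33):
  bit 0 = 0: acc unchanged = O
  bit 1 = 1: acc = O + (8, 28) = (8, 28)
  bit 2 = 1: acc = (8, 28) + (35, 35) = (29, 3)
  bit 3 = 1: acc = (29, 3) + (3, 9) = (19, 1)

14P = (19, 1)


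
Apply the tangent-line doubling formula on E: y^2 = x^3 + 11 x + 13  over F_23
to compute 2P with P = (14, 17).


Doubling: s = (3 x1^2 + a) / (2 y1)
s = (3*14^2 + 11) / (2*17) mod 23 = 21
x3 = s^2 - 2 x1 mod 23 = 21^2 - 2*14 = 22
y3 = s (x1 - x3) - y1 mod 23 = 21 * (14 - 22) - 17 = 22

2P = (22, 22)


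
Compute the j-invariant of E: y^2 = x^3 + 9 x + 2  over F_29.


Delta = -16(4 a^3 + 27 b^2) mod 29 = 17
-1728 * (4 a)^3 = -1728 * (4*9)^3 mod 29 = 27
j = 27 * 17^(-1) mod 29 = 5

j = 5 (mod 29)


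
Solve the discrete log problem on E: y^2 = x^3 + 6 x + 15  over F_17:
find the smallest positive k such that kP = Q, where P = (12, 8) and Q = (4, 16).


Enumerate multiples of P until we hit Q = (4, 16):
  1P = (12, 8)
  2P = (9, 4)
  3P = (11, 16)
  4P = (7, 3)
  5P = (16, 5)
  6P = (14, 2)
  7P = (0, 7)
  8P = (3, 14)
  9P = (10, 2)
  10P = (4, 16)
Match found at i = 10.

k = 10


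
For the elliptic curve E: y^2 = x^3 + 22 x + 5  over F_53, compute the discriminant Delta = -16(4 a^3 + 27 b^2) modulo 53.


4 a^3 + 27 b^2 = 4*22^3 + 27*5^2 = 42592 + 675 = 43267
Delta = -16 * (43267) = -692272
Delta mod 53 = 14

Delta = 14 (mod 53)


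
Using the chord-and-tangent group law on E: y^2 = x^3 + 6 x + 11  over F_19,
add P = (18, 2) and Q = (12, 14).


P != Q, so use the chord formula.
s = (y2 - y1) / (x2 - x1) = (12) / (13) mod 19 = 17
x3 = s^2 - x1 - x2 mod 19 = 17^2 - 18 - 12 = 12
y3 = s (x1 - x3) - y1 mod 19 = 17 * (18 - 12) - 2 = 5

P + Q = (12, 5)


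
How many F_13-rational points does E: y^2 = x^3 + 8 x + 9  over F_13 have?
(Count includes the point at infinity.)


For each x in F_13, count y with y^2 = x^3 + 8 x + 9 mod 13:
  x = 0: RHS = 9, y in [3, 10]  -> 2 point(s)
  x = 4: RHS = 1, y in [1, 12]  -> 2 point(s)
  x = 6: RHS = 0, y in [0]  -> 1 point(s)
  x = 8: RHS = 0, y in [0]  -> 1 point(s)
  x = 9: RHS = 4, y in [2, 11]  -> 2 point(s)
  x = 10: RHS = 10, y in [6, 7]  -> 2 point(s)
  x = 12: RHS = 0, y in [0]  -> 1 point(s)
Affine points: 11. Add the point at infinity: total = 12.

#E(F_13) = 12


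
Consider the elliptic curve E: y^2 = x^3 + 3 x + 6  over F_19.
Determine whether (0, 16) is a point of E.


Check whether y^2 = x^3 + 3 x + 6 (mod 19) for (x, y) = (0, 16).
LHS: y^2 = 16^2 mod 19 = 9
RHS: x^3 + 3 x + 6 = 0^3 + 3*0 + 6 mod 19 = 6
LHS != RHS

No, not on the curve


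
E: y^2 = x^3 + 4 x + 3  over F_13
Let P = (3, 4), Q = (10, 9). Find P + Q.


P != Q, so use the chord formula.
s = (y2 - y1) / (x2 - x1) = (5) / (7) mod 13 = 10
x3 = s^2 - x1 - x2 mod 13 = 10^2 - 3 - 10 = 9
y3 = s (x1 - x3) - y1 mod 13 = 10 * (3 - 9) - 4 = 1

P + Q = (9, 1)


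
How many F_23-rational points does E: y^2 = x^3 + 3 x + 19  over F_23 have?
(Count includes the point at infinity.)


For each x in F_23, count y with y^2 = x^3 + 3 x + 19 mod 23:
  x = 1: RHS = 0, y in [0]  -> 1 point(s)
  x = 3: RHS = 9, y in [3, 20]  -> 2 point(s)
  x = 4: RHS = 3, y in [7, 16]  -> 2 point(s)
  x = 6: RHS = 0, y in [0]  -> 1 point(s)
  x = 8: RHS = 3, y in [7, 16]  -> 2 point(s)
  x = 9: RHS = 16, y in [4, 19]  -> 2 point(s)
  x = 11: RHS = 3, y in [7, 16]  -> 2 point(s)
  x = 12: RHS = 12, y in [9, 14]  -> 2 point(s)
  x = 13: RHS = 1, y in [1, 22]  -> 2 point(s)
  x = 15: RHS = 12, y in [9, 14]  -> 2 point(s)
  x = 16: RHS = 0, y in [0]  -> 1 point(s)
  x = 19: RHS = 12, y in [9, 14]  -> 2 point(s)
  x = 20: RHS = 6, y in [11, 12]  -> 2 point(s)
Affine points: 23. Add the point at infinity: total = 24.

#E(F_23) = 24


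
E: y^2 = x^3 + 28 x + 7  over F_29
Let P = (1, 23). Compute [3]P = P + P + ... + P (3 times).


k = 3 = 11_2 (binary, LSB first: 11)
Double-and-add from P = (1, 23):
  bit 0 = 1: acc = O + (1, 23) = (1, 23)
  bit 1 = 1: acc = (1, 23) + (23, 0) = (1, 6)

3P = (1, 6)


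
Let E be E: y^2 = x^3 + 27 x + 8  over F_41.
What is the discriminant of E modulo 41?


4 a^3 + 27 b^2 = 4*27^3 + 27*8^2 = 78732 + 1728 = 80460
Delta = -16 * (80460) = -1287360
Delta mod 41 = 40

Delta = 40 (mod 41)


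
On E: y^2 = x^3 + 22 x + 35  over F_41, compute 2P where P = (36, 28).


Doubling: s = (3 x1^2 + a) / (2 y1)
s = (3*36^2 + 22) / (2*28) mod 41 = 1
x3 = s^2 - 2 x1 mod 41 = 1^2 - 2*36 = 11
y3 = s (x1 - x3) - y1 mod 41 = 1 * (36 - 11) - 28 = 38

2P = (11, 38)


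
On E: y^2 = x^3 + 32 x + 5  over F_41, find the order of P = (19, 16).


Compute successive multiples of P until we hit O:
  1P = (19, 16)
  2P = (21, 4)
  3P = (37, 10)
  4P = (17, 38)
  5P = (3, 13)
  6P = (24, 1)
  7P = (7, 30)
  8P = (38, 13)
  ... (continuing to 36P)
  36P = O

ord(P) = 36


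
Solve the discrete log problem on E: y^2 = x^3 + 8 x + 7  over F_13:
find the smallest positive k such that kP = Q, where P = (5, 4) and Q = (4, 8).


Enumerate multiples of P until we hit Q = (4, 8):
  1P = (5, 4)
  2P = (4, 8)
Match found at i = 2.

k = 2


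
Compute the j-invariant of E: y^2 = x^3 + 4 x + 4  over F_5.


Delta = -16(4 a^3 + 27 b^2) mod 5 = 2
-1728 * (4 a)^3 = -1728 * (4*4)^3 mod 5 = 2
j = 2 * 2^(-1) mod 5 = 1

j = 1 (mod 5)


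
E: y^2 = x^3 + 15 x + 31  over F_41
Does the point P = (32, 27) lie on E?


Check whether y^2 = x^3 + 15 x + 31 (mod 41) for (x, y) = (32, 27).
LHS: y^2 = 27^2 mod 41 = 32
RHS: x^3 + 15 x + 31 = 32^3 + 15*32 + 31 mod 41 = 28
LHS != RHS

No, not on the curve


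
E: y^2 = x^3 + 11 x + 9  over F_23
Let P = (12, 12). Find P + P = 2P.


Doubling: s = (3 x1^2 + a) / (2 y1)
s = (3*12^2 + 11) / (2*12) mod 23 = 6
x3 = s^2 - 2 x1 mod 23 = 6^2 - 2*12 = 12
y3 = s (x1 - x3) - y1 mod 23 = 6 * (12 - 12) - 12 = 11

2P = (12, 11)


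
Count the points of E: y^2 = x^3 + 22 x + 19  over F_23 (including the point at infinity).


For each x in F_23, count y with y^2 = x^3 + 22 x + 19 mod 23:
  x = 2: RHS = 2, y in [5, 18]  -> 2 point(s)
  x = 5: RHS = 1, y in [1, 22]  -> 2 point(s)
  x = 9: RHS = 3, y in [7, 16]  -> 2 point(s)
  x = 13: RHS = 18, y in [8, 15]  -> 2 point(s)
  x = 14: RHS = 12, y in [9, 14]  -> 2 point(s)
  x = 17: RHS = 16, y in [4, 19]  -> 2 point(s)
  x = 20: RHS = 18, y in [8, 15]  -> 2 point(s)
  x = 21: RHS = 13, y in [6, 17]  -> 2 point(s)
Affine points: 16. Add the point at infinity: total = 17.

#E(F_23) = 17


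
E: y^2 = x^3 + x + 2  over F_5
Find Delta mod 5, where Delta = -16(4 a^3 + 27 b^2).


4 a^3 + 27 b^2 = 4*1^3 + 27*2^2 = 4 + 108 = 112
Delta = -16 * (112) = -1792
Delta mod 5 = 3

Delta = 3 (mod 5)


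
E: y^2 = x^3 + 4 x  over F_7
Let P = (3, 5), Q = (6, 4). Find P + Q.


P != Q, so use the chord formula.
s = (y2 - y1) / (x2 - x1) = (6) / (3) mod 7 = 2
x3 = s^2 - x1 - x2 mod 7 = 2^2 - 3 - 6 = 2
y3 = s (x1 - x3) - y1 mod 7 = 2 * (3 - 2) - 5 = 4

P + Q = (2, 4)


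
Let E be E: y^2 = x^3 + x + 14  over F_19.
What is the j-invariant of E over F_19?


Delta = -16(4 a^3 + 27 b^2) mod 19 = 4
-1728 * (4 a)^3 = -1728 * (4*1)^3 mod 19 = 7
j = 7 * 4^(-1) mod 19 = 16

j = 16 (mod 19)


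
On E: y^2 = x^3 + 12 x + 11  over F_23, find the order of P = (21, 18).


Compute successive multiples of P until we hit O:
  1P = (21, 18)
  2P = (7, 22)
  3P = (4, 10)
  4P = (10, 21)
  5P = (5, 9)
  6P = (1, 22)
  7P = (13, 8)
  8P = (15, 1)
  ... (continuing to 22P)
  22P = O

ord(P) = 22


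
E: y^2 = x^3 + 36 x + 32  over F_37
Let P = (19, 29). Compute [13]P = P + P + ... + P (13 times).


k = 13 = 1101_2 (binary, LSB first: 1011)
Double-and-add from P = (19, 29):
  bit 0 = 1: acc = O + (19, 29) = (19, 29)
  bit 1 = 0: acc unchanged = (19, 29)
  bit 2 = 1: acc = (19, 29) + (15, 32) = (29, 34)
  bit 3 = 1: acc = (29, 34) + (18, 0) = (2, 36)

13P = (2, 36)


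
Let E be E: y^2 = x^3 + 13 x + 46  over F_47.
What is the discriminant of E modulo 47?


4 a^3 + 27 b^2 = 4*13^3 + 27*46^2 = 8788 + 57132 = 65920
Delta = -16 * (65920) = -1054720
Delta mod 47 = 7

Delta = 7 (mod 47)


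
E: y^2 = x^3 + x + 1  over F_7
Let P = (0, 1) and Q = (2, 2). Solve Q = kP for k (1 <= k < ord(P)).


Enumerate multiples of P until we hit Q = (2, 2):
  1P = (0, 1)
  2P = (2, 5)
  3P = (2, 2)
Match found at i = 3.

k = 3


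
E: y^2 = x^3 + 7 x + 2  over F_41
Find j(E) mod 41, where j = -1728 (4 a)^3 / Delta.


Delta = -16(4 a^3 + 27 b^2) mod 41 = 18
-1728 * (4 a)^3 = -1728 * (4*7)^3 mod 41 = 21
j = 21 * 18^(-1) mod 41 = 8

j = 8 (mod 41)


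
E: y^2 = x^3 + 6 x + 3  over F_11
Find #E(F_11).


For each x in F_11, count y with y^2 = x^3 + 6 x + 3 mod 11:
  x = 0: RHS = 3, y in [5, 6]  -> 2 point(s)
  x = 2: RHS = 1, y in [1, 10]  -> 2 point(s)
  x = 3: RHS = 4, y in [2, 9]  -> 2 point(s)
  x = 4: RHS = 3, y in [5, 6]  -> 2 point(s)
  x = 5: RHS = 4, y in [2, 9]  -> 2 point(s)
  x = 7: RHS = 3, y in [5, 6]  -> 2 point(s)
  x = 9: RHS = 5, y in [4, 7]  -> 2 point(s)
Affine points: 14. Add the point at infinity: total = 15.

#E(F_11) = 15


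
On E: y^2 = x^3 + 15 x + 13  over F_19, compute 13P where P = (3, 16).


k = 13 = 1101_2 (binary, LSB first: 1011)
Double-and-add from P = (3, 16):
  bit 0 = 1: acc = O + (3, 16) = (3, 16)
  bit 1 = 0: acc unchanged = (3, 16)
  bit 2 = 1: acc = (3, 16) + (7, 9) = (18, 15)
  bit 3 = 1: acc = (18, 15) + (10, 2) = (7, 10)

13P = (7, 10)


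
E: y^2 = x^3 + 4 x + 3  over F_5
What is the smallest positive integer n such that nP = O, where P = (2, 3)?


Compute successive multiples of P until we hit O:
  1P = (2, 3)
  2P = (2, 2)
  3P = O

ord(P) = 3


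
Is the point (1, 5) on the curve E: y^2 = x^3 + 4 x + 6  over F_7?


Check whether y^2 = x^3 + 4 x + 6 (mod 7) for (x, y) = (1, 5).
LHS: y^2 = 5^2 mod 7 = 4
RHS: x^3 + 4 x + 6 = 1^3 + 4*1 + 6 mod 7 = 4
LHS = RHS

Yes, on the curve


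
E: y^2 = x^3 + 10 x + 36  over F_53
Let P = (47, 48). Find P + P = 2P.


Doubling: s = (3 x1^2 + a) / (2 y1)
s = (3*47^2 + 10) / (2*48) mod 53 = 20
x3 = s^2 - 2 x1 mod 53 = 20^2 - 2*47 = 41
y3 = s (x1 - x3) - y1 mod 53 = 20 * (47 - 41) - 48 = 19

2P = (41, 19)


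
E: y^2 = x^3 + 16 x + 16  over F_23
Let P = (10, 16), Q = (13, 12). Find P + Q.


P != Q, so use the chord formula.
s = (y2 - y1) / (x2 - x1) = (19) / (3) mod 23 = 14
x3 = s^2 - x1 - x2 mod 23 = 14^2 - 10 - 13 = 12
y3 = s (x1 - x3) - y1 mod 23 = 14 * (10 - 12) - 16 = 2

P + Q = (12, 2)


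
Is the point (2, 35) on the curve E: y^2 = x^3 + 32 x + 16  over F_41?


Check whether y^2 = x^3 + 32 x + 16 (mod 41) for (x, y) = (2, 35).
LHS: y^2 = 35^2 mod 41 = 36
RHS: x^3 + 32 x + 16 = 2^3 + 32*2 + 16 mod 41 = 6
LHS != RHS

No, not on the curve


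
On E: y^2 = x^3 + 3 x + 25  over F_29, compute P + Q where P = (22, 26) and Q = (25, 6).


P != Q, so use the chord formula.
s = (y2 - y1) / (x2 - x1) = (9) / (3) mod 29 = 3
x3 = s^2 - x1 - x2 mod 29 = 3^2 - 22 - 25 = 20
y3 = s (x1 - x3) - y1 mod 29 = 3 * (22 - 20) - 26 = 9

P + Q = (20, 9)


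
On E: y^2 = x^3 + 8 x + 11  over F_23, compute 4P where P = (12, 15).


k = 4 = 100_2 (binary, LSB first: 001)
Double-and-add from P = (12, 15):
  bit 0 = 0: acc unchanged = O
  bit 1 = 0: acc unchanged = O
  bit 2 = 1: acc = O + (12, 8) = (12, 8)

4P = (12, 8)


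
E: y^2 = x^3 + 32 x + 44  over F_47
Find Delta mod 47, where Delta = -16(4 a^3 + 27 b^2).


4 a^3 + 27 b^2 = 4*32^3 + 27*44^2 = 131072 + 52272 = 183344
Delta = -16 * (183344) = -2933504
Delta mod 47 = 1

Delta = 1 (mod 47)


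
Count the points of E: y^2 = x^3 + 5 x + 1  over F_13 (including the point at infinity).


For each x in F_13, count y with y^2 = x^3 + 5 x + 1 mod 13:
  x = 0: RHS = 1, y in [1, 12]  -> 2 point(s)
  x = 3: RHS = 4, y in [2, 11]  -> 2 point(s)
  x = 6: RHS = 0, y in [0]  -> 1 point(s)
  x = 11: RHS = 9, y in [3, 10]  -> 2 point(s)
Affine points: 7. Add the point at infinity: total = 8.

#E(F_13) = 8


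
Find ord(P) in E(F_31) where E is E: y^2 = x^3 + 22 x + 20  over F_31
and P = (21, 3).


Compute successive multiples of P until we hit O:
  1P = (21, 3)
  2P = (24, 22)
  3P = (2, 14)
  4P = (28, 19)
  5P = (10, 0)
  6P = (28, 12)
  7P = (2, 17)
  8P = (24, 9)
  ... (continuing to 10P)
  10P = O

ord(P) = 10


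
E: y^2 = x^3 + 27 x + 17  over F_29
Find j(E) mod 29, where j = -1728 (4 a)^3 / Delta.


Delta = -16(4 a^3 + 27 b^2) mod 29 = 16
-1728 * (4 a)^3 = -1728 * (4*27)^3 mod 29 = 4
j = 4 * 16^(-1) mod 29 = 22

j = 22 (mod 29)


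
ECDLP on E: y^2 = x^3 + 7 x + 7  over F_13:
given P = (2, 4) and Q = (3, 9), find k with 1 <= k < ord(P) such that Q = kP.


Enumerate multiples of P until we hit Q = (3, 9):
  1P = (2, 4)
  2P = (12, 8)
  3P = (8, 4)
  4P = (3, 9)
Match found at i = 4.

k = 4


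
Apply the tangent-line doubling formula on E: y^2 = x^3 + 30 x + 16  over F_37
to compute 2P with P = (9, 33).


Doubling: s = (3 x1^2 + a) / (2 y1)
s = (3*9^2 + 30) / (2*33) mod 37 = 26
x3 = s^2 - 2 x1 mod 37 = 26^2 - 2*9 = 29
y3 = s (x1 - x3) - y1 mod 37 = 26 * (9 - 29) - 33 = 2

2P = (29, 2)


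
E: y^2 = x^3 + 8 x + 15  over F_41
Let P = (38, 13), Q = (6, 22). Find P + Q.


P != Q, so use the chord formula.
s = (y2 - y1) / (x2 - x1) = (9) / (9) mod 41 = 1
x3 = s^2 - x1 - x2 mod 41 = 1^2 - 38 - 6 = 39
y3 = s (x1 - x3) - y1 mod 41 = 1 * (38 - 39) - 13 = 27

P + Q = (39, 27)


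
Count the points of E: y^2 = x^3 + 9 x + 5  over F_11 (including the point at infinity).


For each x in F_11, count y with y^2 = x^3 + 9 x + 5 mod 11:
  x = 0: RHS = 5, y in [4, 7]  -> 2 point(s)
  x = 1: RHS = 4, y in [2, 9]  -> 2 point(s)
  x = 2: RHS = 9, y in [3, 8]  -> 2 point(s)
  x = 3: RHS = 4, y in [2, 9]  -> 2 point(s)
  x = 6: RHS = 0, y in [0]  -> 1 point(s)
  x = 7: RHS = 4, y in [2, 9]  -> 2 point(s)
  x = 9: RHS = 1, y in [1, 10]  -> 2 point(s)
Affine points: 13. Add the point at infinity: total = 14.

#E(F_11) = 14


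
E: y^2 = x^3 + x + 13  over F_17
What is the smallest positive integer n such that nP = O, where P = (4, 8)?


Compute successive multiples of P until we hit O:
  1P = (4, 8)
  2P = (13, 8)
  3P = (0, 9)
  4P = (12, 11)
  5P = (3, 3)
  6P = (1, 7)
  7P = (14, 0)
  8P = (1, 10)
  ... (continuing to 14P)
  14P = O

ord(P) = 14


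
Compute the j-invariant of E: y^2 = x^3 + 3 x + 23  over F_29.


Delta = -16(4 a^3 + 27 b^2) mod 29 = 4
-1728 * (4 a)^3 = -1728 * (4*3)^3 mod 29 = 1
j = 1 * 4^(-1) mod 29 = 22

j = 22 (mod 29)


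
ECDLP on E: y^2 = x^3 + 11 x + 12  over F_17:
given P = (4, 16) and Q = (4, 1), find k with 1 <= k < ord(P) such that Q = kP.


Enumerate multiples of P until we hit Q = (4, 1):
  1P = (4, 16)
  2P = (8, 0)
  3P = (4, 1)
Match found at i = 3.

k = 3


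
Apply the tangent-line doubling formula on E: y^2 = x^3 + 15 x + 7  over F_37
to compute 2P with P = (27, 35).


Doubling: s = (3 x1^2 + a) / (2 y1)
s = (3*27^2 + 15) / (2*35) mod 37 = 23
x3 = s^2 - 2 x1 mod 37 = 23^2 - 2*27 = 31
y3 = s (x1 - x3) - y1 mod 37 = 23 * (27 - 31) - 35 = 21

2P = (31, 21)


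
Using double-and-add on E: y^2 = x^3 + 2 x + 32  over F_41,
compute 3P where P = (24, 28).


k = 3 = 11_2 (binary, LSB first: 11)
Double-and-add from P = (24, 28):
  bit 0 = 1: acc = O + (24, 28) = (24, 28)
  bit 1 = 1: acc = (24, 28) + (29, 24) = (28, 8)

3P = (28, 8)


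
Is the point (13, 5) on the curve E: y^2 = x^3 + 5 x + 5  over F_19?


Check whether y^2 = x^3 + 5 x + 5 (mod 19) for (x, y) = (13, 5).
LHS: y^2 = 5^2 mod 19 = 6
RHS: x^3 + 5 x + 5 = 13^3 + 5*13 + 5 mod 19 = 6
LHS = RHS

Yes, on the curve


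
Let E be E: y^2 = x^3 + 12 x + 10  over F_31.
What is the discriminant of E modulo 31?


4 a^3 + 27 b^2 = 4*12^3 + 27*10^2 = 6912 + 2700 = 9612
Delta = -16 * (9612) = -153792
Delta mod 31 = 30

Delta = 30 (mod 31)


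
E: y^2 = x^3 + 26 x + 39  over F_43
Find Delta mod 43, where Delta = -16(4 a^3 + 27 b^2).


4 a^3 + 27 b^2 = 4*26^3 + 27*39^2 = 70304 + 41067 = 111371
Delta = -16 * (111371) = -1781936
Delta mod 43 = 27

Delta = 27 (mod 43)


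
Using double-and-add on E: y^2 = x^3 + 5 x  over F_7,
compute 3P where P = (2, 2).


k = 3 = 11_2 (binary, LSB first: 11)
Double-and-add from P = (2, 2):
  bit 0 = 1: acc = O + (2, 2) = (2, 2)
  bit 1 = 1: acc = (2, 2) + (4, 0) = (2, 5)

3P = (2, 5)


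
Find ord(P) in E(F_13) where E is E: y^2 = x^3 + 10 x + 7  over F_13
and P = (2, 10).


Compute successive multiples of P until we hit O:
  1P = (2, 10)
  2P = (8, 12)
  3P = (6, 6)
  4P = (6, 7)
  5P = (8, 1)
  6P = (2, 3)
  7P = O

ord(P) = 7
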